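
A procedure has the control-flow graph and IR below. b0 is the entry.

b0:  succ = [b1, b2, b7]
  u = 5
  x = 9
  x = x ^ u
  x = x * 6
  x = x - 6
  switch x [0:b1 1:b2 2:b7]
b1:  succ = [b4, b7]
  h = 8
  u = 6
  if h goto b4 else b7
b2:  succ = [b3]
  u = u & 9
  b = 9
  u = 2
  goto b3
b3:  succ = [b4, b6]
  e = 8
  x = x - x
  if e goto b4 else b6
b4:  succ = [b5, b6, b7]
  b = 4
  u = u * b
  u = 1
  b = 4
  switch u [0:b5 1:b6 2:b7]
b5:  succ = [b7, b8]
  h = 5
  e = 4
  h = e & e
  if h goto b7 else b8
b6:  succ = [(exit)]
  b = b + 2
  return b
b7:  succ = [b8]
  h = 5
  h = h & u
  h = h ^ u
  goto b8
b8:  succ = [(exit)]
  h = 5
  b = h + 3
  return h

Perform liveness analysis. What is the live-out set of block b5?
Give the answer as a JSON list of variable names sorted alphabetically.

Answer: ["u"]

Derivation:
Block summaries:
  b0 def {u,x} use ∅
  b1 def {h,u} use ∅
  b2 def {b,u} use {u}
  b3 def {e,x} use {x}
  b4 def {b,u} use {u}
  b5 def {e,h} use ∅
  b6 def {b} use {b}
  b7 def {h} use {u}
  b8 def {b,h} use ∅

Live sets:
  live b0: ∅→{u,x}
  live b1: ∅→{u}
  live b2: {u,x}→{b,u,x}
  live b3: {b,u,x}→{b,u}
  live b4: {u}→{b,u}
  live b5: {u}→{u}
  live b6: {b}→∅
  live b7: {u}→∅
  live b8: ∅→∅

live-out(b5) = ["u"]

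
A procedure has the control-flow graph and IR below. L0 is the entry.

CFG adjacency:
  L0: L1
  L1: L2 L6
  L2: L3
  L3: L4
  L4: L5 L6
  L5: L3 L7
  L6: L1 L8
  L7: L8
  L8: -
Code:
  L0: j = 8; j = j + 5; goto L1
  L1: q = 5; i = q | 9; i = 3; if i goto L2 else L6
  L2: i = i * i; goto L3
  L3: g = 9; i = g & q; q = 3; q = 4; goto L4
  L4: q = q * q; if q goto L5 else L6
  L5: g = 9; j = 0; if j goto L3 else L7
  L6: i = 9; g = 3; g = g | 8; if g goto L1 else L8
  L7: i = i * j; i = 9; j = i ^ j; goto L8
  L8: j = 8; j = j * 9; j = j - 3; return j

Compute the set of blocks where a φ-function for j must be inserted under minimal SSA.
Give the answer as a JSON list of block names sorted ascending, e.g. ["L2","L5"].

Answer: ["L1", "L3", "L6", "L8"]

Derivation:
idom tree: L1←L0 L2←L1 L3←L2 L4←L3 L5←L4 L6←L1 L7←L5 L8←L1
Dom∩ at merges:
  L1: preds {L0,L6}: {L0} ∩ {L0,L1,L6} = {L0}; idom=L0
  L3: preds {L2,L5}: {L0,L1,L2} ∩ {L0,L1,L2,L3,L4,L5} = {L0,L1,L2}; idom=L2
  L6: preds {L1,L4}: {L0,L1} ∩ {L0,L1,L2,L3,L4} = {L0,L1}; idom=L1
  L8: preds {L6,L7}: {L0,L1,L6} ∩ {L0,L1,L2,L3,L4,L5,L7} = {L0,L1}; idom=L1

DF derivation:
  L1←L0: walk · to L0
  L1←L6: walk L6→L1 to L0
  L3←L2: walk · to L2
  L3←L5: walk L5→L4→L3 to L2
  L6←L1: walk · to L1
  L6←L4: walk L4→L3→L2 to L1
  L8←L6: walk L6 to L1
  L8←L7: walk L7→L5→L4→L3→L2 to L1
  L0: DF=∅
  L1: DF={L1}
  L2: DF={L6,L8}
  L3: DF={L3,L6,L8}
  L4: DF={L3,L6,L8}
  L5: DF={L3,L8}
  L6: DF={L1,L8}
  L7: DF={L8}
  L8: DF=∅

φ for j: defs {L0,L5,L7,L8}
  DF⁺ = {L1,L3,L6,L8}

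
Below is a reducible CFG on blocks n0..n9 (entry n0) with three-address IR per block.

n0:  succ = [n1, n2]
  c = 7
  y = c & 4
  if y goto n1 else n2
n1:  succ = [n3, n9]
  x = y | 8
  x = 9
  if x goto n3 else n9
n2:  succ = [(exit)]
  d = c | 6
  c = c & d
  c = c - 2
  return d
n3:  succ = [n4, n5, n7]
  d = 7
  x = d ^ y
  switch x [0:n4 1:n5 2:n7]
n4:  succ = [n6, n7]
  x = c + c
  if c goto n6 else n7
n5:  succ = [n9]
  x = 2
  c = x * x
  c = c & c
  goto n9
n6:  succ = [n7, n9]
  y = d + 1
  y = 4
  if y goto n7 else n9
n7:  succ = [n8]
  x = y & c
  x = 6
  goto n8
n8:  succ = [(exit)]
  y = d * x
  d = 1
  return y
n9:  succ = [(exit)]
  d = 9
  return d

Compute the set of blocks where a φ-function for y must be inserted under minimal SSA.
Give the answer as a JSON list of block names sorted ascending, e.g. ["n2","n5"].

Answer: ["n7", "n9"]

Working:
idom tree: n1←n0 n2←n0 n3←n1 n4←n3 n5←n3 n6←n4 n7←n3 n8←n7 n9←n1
Dom at joins:
  n7: preds {n3,n4,n6}: {n0,n1,n3} ∩ {n0,n1,n3,n4} ∩ {n0,n1,n3,n4,n6} = {n0,n1,n3}; idom=n3
  n9: preds {n1,n5,n6}: {n0,n1} ∩ {n0,n1,n3,n5} ∩ {n0,n1,n3,n4,n6} = {n0,n1}; idom=n1

DF derivation:
  n7←n3: walk · to n3
  n7←n4: walk n4 to n3
  n7←n6: walk n6→n4 to n3
  n9←n1: walk · to n1
  n9←n5: walk n5→n3 to n1
  n9←n6: walk n6→n4→n3 to n1
  n0 → ∅
  n1 → ∅
  n2 → ∅
  n3 → {n9}
  n4 → {n7,n9}
  n5 → {n9}
  n6 → {n7,n9}
  n7 → ∅
  n8 → ∅
  n9 → ∅

φ for y: defs {n0,n6,n8}
  DF⁺ = {n7,n9}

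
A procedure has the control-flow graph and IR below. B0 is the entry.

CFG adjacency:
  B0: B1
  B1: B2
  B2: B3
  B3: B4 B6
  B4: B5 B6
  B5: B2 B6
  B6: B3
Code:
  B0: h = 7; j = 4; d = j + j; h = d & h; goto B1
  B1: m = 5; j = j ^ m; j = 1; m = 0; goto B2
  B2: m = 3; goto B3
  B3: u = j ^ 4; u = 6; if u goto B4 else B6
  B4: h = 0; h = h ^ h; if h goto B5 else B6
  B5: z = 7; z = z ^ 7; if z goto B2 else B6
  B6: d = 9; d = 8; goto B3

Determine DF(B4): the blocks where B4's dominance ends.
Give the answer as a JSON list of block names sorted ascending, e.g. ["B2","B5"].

Answer: ["B2", "B6"]

Working:
idom tree: B1←B0 B2←B1 B3←B2 B4←B3 B5←B4 B6←B3
Join-block Dom:
  B2: preds {B1,B5}: {B0,B1} ∩ {B0,B1,B2,B3,B4,B5} = {B0,B1}; idom=B1
  B3: preds {B2,B6}: {B0,B1,B2} ∩ {B0,B1,B2,B3,B6} = {B0,B1,B2}; idom=B2
  B6: preds {B3,B4,B5}: {B0,B1,B2,B3} ∩ {B0,B1,B2,B3,B4} ∩ {B0,B1,B2,B3,B4,B5} = {B0,B1,B2,B3}; idom=B3

DF derivation:
  join B2 pred B1: · stop@B1
  join B2 pred B5: B5→B4→B3→B2 stop@B1
  join B3 pred B2: · stop@B2
  join B3 pred B6: B6→B3 stop@B2
  join B6 pred B3: · stop@B3
  join B6 pred B4: B4 stop@B3
  join B6 pred B5: B5→B4 stop@B3
  B0: DF=∅
  B1: DF=∅
  B2: DF={B2}
  B3: DF={B2,B3}
  B4: DF={B2,B6}
  B5: DF={B2,B6}
  B6: DF={B3}

DF(B4) = ["B2", "B6"]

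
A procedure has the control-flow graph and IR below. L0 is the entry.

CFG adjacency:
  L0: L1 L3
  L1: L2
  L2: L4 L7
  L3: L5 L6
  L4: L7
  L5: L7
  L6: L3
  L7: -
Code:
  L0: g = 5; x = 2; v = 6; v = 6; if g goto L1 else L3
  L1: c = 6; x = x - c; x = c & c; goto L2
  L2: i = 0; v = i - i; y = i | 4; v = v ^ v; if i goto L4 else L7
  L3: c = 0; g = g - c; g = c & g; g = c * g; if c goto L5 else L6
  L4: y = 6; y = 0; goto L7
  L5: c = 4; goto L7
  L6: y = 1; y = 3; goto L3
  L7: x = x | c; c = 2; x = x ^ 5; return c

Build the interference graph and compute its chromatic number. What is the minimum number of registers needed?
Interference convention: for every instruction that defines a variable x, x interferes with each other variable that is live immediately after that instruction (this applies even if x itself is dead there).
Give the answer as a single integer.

Block summaries:
  L0: def={g,v,x} ue=∅
  L1: def={c,x} ue={x}
  L2: def={i,v,y} ue=∅
  L3: def={c,g} ue={g}
  L4: def={y} ue=∅
  L5: def={c} ue=∅
  L6: def={y} ue=∅
  L7: def={c,x} ue={c,x}

Liveness:
  live L0: ∅→{g,x}
  live L1: {x}→{c,x}
  live L2: {c,x}→{c,x}
  live L3: {g,x}→{g,x}
  live L4: {c,x}→{c,x}
  live L5: {x}→{c,x}
  live L6: {g,x}→{g,x}
  live L7: {c,x}→∅

Interfere edges:
  c — {g,i,v,x,y}
  g — {c,v,x,y}
  i — {c,v,x,y}
  v — {c,g,i,x,y}
  x — {c,g,i,v,y}
  y — {c,g,i,v,x}

Chromatic number:
  clique {c,g,v,x,y} ⇒ need ≥ 5
  5-colouring: R0={c}  R1={v}  R2={x}  R3={y}  R4={g,i}
  χ = 5

Answer: 5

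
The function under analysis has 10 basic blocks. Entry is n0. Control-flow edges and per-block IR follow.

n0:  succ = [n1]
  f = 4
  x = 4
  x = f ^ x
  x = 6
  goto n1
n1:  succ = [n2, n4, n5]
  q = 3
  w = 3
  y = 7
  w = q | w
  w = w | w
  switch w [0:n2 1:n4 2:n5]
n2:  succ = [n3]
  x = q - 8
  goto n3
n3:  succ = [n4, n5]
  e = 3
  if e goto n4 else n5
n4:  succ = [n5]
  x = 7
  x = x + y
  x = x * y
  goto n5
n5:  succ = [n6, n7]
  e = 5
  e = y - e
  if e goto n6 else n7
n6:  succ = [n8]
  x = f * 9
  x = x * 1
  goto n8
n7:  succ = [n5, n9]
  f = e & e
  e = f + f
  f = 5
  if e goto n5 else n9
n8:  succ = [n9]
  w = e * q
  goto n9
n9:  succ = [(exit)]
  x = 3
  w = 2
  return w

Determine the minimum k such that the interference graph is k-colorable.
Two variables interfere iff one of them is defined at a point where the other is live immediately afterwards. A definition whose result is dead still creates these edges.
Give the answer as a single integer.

Answer: 5

Analysis:
Block summaries:
  n0: {f,x} / ∅
  n1: {q,w,y} / ∅
  n2: {x} / {q}
  n3: {e} / ∅
  n4: {x} / {y}
  n5: {e} / {y}
  n6: {x} / {f}
  n7: {e,f} / {e}
  n8: {w} / {e,q}
  n9: {w,x} / ∅

Live sets:
  live n0: ∅→{f}
  live n1: {f}→{f,q,y}
  live n2: {f,q,y}→{f,q,y}
  live n3: {f,q,y}→{f,q,y}
  live n4: {f,q,y}→{f,q,y}
  live n5: {f,q,y}→{e,f,q,y}
  live n6: {e,f,q}→{e,q}
  live n7: {e,q,y}→{f,q,y}
  live n8: {e,q}→∅
  live n9: ∅→∅

Interference:
  e↔{f,q,x,y}
  f↔{e,q,w,x,y}
  q↔{e,f,w,x,y}
  w↔{f,q,y}
  x↔{e,f,q,y}
  y↔{e,f,q,w,x}

Colouring:
  {e,f,q,x,y} pairwise interfere (5-clique) ⇒ χ ≥ 5
  assign e→r3 f→r0 q→r1 w→r3 x→r4 y→r2 — no edge inside a register ⇒ χ ≤ 5
  χ = 5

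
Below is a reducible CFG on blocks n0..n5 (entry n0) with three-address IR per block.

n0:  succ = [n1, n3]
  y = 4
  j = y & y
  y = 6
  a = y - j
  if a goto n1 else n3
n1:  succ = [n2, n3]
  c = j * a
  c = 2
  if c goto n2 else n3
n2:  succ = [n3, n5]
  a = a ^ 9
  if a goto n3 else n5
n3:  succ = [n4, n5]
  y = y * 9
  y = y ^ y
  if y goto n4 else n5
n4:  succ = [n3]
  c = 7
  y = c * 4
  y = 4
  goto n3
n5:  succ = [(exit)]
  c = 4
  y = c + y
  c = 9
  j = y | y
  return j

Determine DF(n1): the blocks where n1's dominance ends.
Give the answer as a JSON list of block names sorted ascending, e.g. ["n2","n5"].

Answer: ["n3", "n5"]

Derivation:
idom tree: n1←n0 n2←n1 n3←n0 n4←n3 n5←n0
Dom∩ at merges:
  n3: preds {n0,n1,n2,n4}: {n0} ∩ {n0,n1} ∩ {n0,n1,n2} ∩ {n0,n3,n4} = {n0}; idom=n0
  n5: preds {n2,n3}: {n0,n1,n2} ∩ {n0,n3} = {n0}; idom=n0

Frontier:
  join n3 pred n0: · stop@n0
  join n3 pred n1: n1 stop@n0
  join n3 pred n2: n2→n1 stop@n0
  join n3 pred n4: n4→n3 stop@n0
  join n5 pred n2: n2→n1 stop@n0
  join n5 pred n3: n3 stop@n0
  DF(n0)=∅
  DF(n1)={n3,n5}
  DF(n2)={n3,n5}
  DF(n3)={n3,n5}
  DF(n4)={n3}
  DF(n5)=∅

DF(n1) = ["n3", "n5"]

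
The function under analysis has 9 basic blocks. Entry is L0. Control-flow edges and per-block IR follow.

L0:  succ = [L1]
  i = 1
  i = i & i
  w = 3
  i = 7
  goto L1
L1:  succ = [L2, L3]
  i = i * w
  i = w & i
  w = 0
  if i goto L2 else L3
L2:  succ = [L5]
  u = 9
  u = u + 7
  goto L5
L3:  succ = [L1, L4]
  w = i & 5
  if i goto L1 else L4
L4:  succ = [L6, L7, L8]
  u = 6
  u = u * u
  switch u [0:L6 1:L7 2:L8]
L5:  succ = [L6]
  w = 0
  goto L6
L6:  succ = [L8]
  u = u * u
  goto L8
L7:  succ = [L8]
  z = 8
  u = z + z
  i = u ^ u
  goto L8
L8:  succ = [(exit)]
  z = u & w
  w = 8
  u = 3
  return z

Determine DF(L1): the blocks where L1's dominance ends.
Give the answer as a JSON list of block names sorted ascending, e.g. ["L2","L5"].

Answer: ["L1"]

Working:
idom tree: L1←L0 L2←L1 L3←L1 L4←L3 L5←L2 L6←L1 L7←L4 L8←L1
Dom at joins:
  L1: preds {L0,L3}: {L0} ∩ {L0,L1,L3} = {L0}; idom=L0
  L6: preds {L4,L5}: {L0,L1,L3,L4} ∩ {L0,L1,L2,L5} = {L0,L1}; idom=L1
  L8: preds {L4,L6,L7}: {L0,L1,L3,L4} ∩ {L0,L1,L6} ∩ {L0,L1,L3,L4,L7} = {L0,L1}; idom=L1

DF derivation:
  L1←L0: walk · to L0
  L1←L3: walk L3→L1 to L0
  L6←L4: walk L4→L3 to L1
  L6←L5: walk L5→L2 to L1
  L8←L4: walk L4→L3 to L1
  L8←L6: walk L6 to L1
  L8←L7: walk L7→L4→L3 to L1
  L0 → ∅
  L1 → {L1}
  L2 → {L6}
  L3 → {L1,L6,L8}
  L4 → {L6,L8}
  L5 → {L6}
  L6 → {L8}
  L7 → {L8}
  L8 → ∅

DF(L1) = ["L1"]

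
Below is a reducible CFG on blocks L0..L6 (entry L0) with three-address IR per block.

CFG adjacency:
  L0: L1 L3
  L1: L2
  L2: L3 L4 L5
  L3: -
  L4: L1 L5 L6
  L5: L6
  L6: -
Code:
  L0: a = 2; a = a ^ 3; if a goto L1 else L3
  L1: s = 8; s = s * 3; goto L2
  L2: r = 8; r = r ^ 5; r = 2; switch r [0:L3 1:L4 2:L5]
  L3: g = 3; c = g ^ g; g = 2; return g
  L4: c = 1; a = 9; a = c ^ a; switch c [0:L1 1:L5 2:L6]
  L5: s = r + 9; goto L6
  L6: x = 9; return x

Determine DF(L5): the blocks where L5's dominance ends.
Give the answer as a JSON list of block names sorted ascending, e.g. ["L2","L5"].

Answer: ["L6"]

Working:
idom tree: L1←L0 L2←L1 L3←L0 L4←L2 L5←L2 L6←L2
Dom∩ at merges:
  L1: preds {L0,L4}: {L0} ∩ {L0,L1,L2,L4} = {L0}; idom=L0
  L3: preds {L0,L2}: {L0} ∩ {L0,L1,L2} = {L0}; idom=L0
  L5: preds {L2,L4}: {L0,L1,L2} ∩ {L0,L1,L2,L4} = {L0,L1,L2}; idom=L2
  L6: preds {L4,L5}: {L0,L1,L2,L4} ∩ {L0,L1,L2,L5} = {L0,L1,L2}; idom=L2

Frontier:
  L1←L0: walk · to L0
  L1←L4: walk L4→L2→L1 to L0
  L3←L0: walk · to L0
  L3←L2: walk L2→L1 to L0
  L5←L2: walk · to L2
  L5←L4: walk L4 to L2
  L6←L4: walk L4 to L2
  L6←L5: walk L5 to L2
  L0 → ∅
  L1 → {L1,L3}
  L2 → {L1,L3}
  L3 → ∅
  L4 → {L1,L5,L6}
  L5 → {L6}
  L6 → ∅

DF(L5) = ["L6"]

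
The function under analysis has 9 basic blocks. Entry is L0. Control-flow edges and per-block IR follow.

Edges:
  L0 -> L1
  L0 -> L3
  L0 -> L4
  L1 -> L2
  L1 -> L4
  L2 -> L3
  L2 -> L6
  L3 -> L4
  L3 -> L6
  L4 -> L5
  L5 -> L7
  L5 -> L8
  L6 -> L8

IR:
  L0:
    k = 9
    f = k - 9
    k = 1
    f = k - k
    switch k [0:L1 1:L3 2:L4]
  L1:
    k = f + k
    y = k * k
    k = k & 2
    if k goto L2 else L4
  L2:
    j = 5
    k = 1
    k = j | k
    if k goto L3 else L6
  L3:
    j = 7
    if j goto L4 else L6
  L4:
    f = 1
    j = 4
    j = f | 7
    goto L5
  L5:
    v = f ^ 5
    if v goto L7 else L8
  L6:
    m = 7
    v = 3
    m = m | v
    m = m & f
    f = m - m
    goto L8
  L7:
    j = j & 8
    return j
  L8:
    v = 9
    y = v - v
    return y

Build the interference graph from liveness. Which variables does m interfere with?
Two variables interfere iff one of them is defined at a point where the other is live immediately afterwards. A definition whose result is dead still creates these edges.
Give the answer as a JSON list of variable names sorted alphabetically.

Block summaries:
  L0: {f,k} / ∅
  L1: {k,y} / {f,k}
  L2: {j,k} / ∅
  L3: {j} / ∅
  L4: {f,j} / ∅
  L5: {v} / {f}
  L6: {f,m,v} / {f}
  L7: {j} / {j}
  L8: {v,y} / ∅

Live sets:
  live L0: ∅→{f,k}
  live L1: {f,k}→{f}
  live L2: {f}→{f}
  live L3: {f}→{f}
  live L4: ∅→{f,j}
  live L5: {f,j}→{j}
  live L6: {f}→∅
  live L7: {j}→∅
  live L8: ∅→∅

Conflict graph:
  f↔{j,k,m,v,y}
  j↔{f,k,v}
  k↔{f,j,y}
  m↔{f,v}
  v↔{f,j,m}
  y↔{f,k}

N(m) = ["f", "v"]

Answer: ["f", "v"]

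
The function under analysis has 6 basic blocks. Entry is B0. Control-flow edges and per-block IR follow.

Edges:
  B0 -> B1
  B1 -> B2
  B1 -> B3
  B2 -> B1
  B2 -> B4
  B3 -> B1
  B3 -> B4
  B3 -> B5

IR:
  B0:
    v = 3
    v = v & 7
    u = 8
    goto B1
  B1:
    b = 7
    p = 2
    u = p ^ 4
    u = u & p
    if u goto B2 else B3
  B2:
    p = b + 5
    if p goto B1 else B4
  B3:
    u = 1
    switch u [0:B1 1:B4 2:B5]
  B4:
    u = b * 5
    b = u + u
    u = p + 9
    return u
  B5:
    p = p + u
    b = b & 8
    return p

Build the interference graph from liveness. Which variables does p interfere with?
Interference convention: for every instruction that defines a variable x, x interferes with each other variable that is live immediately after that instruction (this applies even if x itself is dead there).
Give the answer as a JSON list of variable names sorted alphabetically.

Answer: ["b", "u"]

Derivation:
Block summaries:
  B0 def {u,v} use ∅
  B1 def {b,p,u} use ∅
  B2 def {p} use {b}
  B3 def {u} use ∅
  B4 def {b,u} use {b,p}
  B5 def {b,p} use {b,p,u}

Live sets:
  B0 li=∅ lo=∅
  B1 li=∅ lo={b,p}
  B2 li={b} lo={b,p}
  B3 li={b,p} lo={b,p,u}
  B4 li={b,p} lo=∅
  B5 li={b,p,u} lo=∅

Conflict graph:
  b — {p,u}
  p — {b,u}
  u — {b,p}
  v — ∅

N(p) = ["b", "u"]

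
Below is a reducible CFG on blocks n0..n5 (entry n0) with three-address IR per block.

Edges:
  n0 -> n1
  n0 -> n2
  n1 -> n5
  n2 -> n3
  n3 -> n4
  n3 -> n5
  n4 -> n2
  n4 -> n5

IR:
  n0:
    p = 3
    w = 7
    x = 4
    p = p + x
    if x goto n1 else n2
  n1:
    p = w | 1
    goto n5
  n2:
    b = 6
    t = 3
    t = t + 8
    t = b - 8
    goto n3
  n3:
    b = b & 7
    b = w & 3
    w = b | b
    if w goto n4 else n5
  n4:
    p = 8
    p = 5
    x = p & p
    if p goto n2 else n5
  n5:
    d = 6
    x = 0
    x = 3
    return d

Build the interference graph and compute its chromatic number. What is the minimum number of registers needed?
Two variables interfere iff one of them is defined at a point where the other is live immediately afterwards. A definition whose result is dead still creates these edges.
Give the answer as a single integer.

Answer: 3

Working:
Per-block:
  n0 def {p,w,x} use ∅
  n1 def {p} use {w}
  n2 def {b,t} use ∅
  n3 def {b,w} use {b,w}
  n4 def {p,x} use ∅
  n5 def {d,x} use ∅

Live sets:
  n0: in=∅ out={w}
  n1: in={w} out=∅
  n2: in={w} out={b,w}
  n3: in={b,w} out={w}
  n4: in={w} out={w}
  n5: in=∅ out=∅

Interfere edges:
  b↔{t,w}
  d↔{x}
  p↔{w,x}
  t↔{b,w}
  w↔{b,p,t,x}
  x↔{d,p,w}

Registers:
  {b,t,w} pairwise interfere (3-clique) ⇒ χ ≥ 3
  3-colouring: R0={d,w}  R1={b,x}  R2={p,t}
  χ = 3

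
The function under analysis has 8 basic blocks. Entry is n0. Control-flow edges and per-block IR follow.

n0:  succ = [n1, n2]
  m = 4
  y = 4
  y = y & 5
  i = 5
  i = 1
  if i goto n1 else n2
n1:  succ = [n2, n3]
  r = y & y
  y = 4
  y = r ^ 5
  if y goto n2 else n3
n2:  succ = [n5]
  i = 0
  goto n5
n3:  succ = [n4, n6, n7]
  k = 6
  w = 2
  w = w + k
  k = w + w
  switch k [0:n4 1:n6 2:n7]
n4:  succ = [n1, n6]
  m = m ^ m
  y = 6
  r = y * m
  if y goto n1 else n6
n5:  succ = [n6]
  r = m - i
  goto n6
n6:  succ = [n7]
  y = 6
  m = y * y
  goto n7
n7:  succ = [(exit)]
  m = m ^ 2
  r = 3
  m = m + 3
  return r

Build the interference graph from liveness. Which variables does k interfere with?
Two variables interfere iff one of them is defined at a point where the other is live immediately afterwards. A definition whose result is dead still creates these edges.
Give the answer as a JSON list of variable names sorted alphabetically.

def/use:
  n0: {i,m,y} / ∅
  n1: {r,y} / {y}
  n2: {i} / ∅
  n3: {k,w} / ∅
  n4: {m,r,y} / {m}
  n5: {r} / {i,m}
  n6: {m,y} / ∅
  n7: {m,r} / {m}

Liveness:
  live n0: ∅→{m,y}
  live n1: {m,y}→{m}
  live n2: {m}→{i,m}
  live n3: {m}→{m}
  live n4: {m}→{m,y}
  live n5: {i,m}→∅
  live n6: ∅→{m}
  live n7: {m}→∅

Interference:
  i: {m,y}
  k: {m,w}
  m: {i,k,r,w,y}
  r: {m,y}
  w: {k,m}
  y: {i,m,r}

N(k) = ["m", "w"]

Answer: ["m", "w"]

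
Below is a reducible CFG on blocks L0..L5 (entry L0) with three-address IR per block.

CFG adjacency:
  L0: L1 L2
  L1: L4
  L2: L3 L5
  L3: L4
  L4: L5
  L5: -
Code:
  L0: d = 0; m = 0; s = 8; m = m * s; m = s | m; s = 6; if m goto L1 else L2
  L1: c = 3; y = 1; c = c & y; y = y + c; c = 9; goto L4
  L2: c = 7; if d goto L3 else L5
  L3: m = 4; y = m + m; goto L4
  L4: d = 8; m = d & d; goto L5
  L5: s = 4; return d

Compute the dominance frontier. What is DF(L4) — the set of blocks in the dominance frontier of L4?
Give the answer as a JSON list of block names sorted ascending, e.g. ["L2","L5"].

Answer: ["L5"]

Analysis:
idom tree: L1←L0 L2←L0 L3←L2 L4←L0 L5←L0
Dom at joins:
  L4: preds {L1,L3}: {L0,L1} ∩ {L0,L2,L3} = {L0}; idom=L0
  L5: preds {L2,L4}: {L0,L2} ∩ {L0,L4} = {L0}; idom=L0

DF walk-up:
  L4←L1: walk L1 to L0
  L4←L3: walk L3→L2 to L0
  L5←L2: walk L2 to L0
  L5←L4: walk L4 to L0
  L0: DF=∅
  L1: DF={L4}
  L2: DF={L4,L5}
  L3: DF={L4}
  L4: DF={L5}
  L5: DF=∅

DF(L4) = ["L5"]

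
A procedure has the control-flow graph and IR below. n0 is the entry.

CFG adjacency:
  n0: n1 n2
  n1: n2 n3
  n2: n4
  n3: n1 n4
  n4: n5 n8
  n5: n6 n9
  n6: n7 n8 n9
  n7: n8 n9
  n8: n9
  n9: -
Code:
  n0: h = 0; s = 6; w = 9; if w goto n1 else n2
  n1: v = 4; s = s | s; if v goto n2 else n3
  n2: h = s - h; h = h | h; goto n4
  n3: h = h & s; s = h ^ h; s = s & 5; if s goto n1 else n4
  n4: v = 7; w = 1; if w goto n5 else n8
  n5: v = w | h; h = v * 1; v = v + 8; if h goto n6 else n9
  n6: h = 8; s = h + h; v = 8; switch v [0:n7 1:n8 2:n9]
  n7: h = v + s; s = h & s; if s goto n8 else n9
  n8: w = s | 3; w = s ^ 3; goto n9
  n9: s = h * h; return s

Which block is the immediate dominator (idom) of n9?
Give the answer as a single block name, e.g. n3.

idom tree: n1←n0 n2←n0 n3←n1 n4←n0 n5←n4 n6←n5 n7←n6 n8←n4 n9←n4
Dom∩ at merges:
  n1: preds {n0,n3}: {n0} ∩ {n0,n1,n3} = {n0}; idom=n0
  n2: preds {n0,n1}: {n0} ∩ {n0,n1} = {n0}; idom=n0
  n4: preds {n2,n3}: {n0,n2} ∩ {n0,n1,n3} = {n0}; idom=n0
  n8: preds {n4,n6,n7}: {n0,n4} ∩ {n0,n4,n5,n6} ∩ {n0,n4,n5,n6,n7} = {n0,n4}; idom=n4
  n9: preds {n5,n6,n7,n8}: {n0,n4,n5} ∩ {n0,n4,n5,n6} ∩ {n0,n4,n5,n6,n7} ∩ {n0,n4,n8} = {n0,n4}; idom=n4

idom(n9) = n4

Answer: n4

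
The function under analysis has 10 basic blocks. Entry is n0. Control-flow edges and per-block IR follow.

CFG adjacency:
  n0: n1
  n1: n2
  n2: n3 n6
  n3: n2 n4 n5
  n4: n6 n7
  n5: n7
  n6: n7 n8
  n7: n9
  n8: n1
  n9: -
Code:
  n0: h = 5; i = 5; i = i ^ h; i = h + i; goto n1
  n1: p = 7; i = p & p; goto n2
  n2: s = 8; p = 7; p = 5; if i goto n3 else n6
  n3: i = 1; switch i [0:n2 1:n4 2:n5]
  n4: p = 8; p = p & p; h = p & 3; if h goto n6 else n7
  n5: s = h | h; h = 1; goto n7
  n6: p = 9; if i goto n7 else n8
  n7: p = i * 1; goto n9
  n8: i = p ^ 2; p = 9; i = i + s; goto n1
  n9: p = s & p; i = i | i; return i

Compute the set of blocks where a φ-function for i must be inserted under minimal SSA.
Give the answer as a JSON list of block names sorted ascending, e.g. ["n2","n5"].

Answer: ["n1", "n2", "n6", "n7"]

Derivation:
idom tree: n1←n0 n2←n1 n3←n2 n4←n3 n5←n3 n6←n2 n7←n2 n8←n6 n9←n7
Dom∩ at merges:
  n1: preds {n0,n8}: {n0} ∩ {n0,n1,n2,n6,n8} = {n0}; idom=n0
  n2: preds {n1,n3}: {n0,n1} ∩ {n0,n1,n2,n3} = {n0,n1}; idom=n1
  n6: preds {n2,n4}: {n0,n1,n2} ∩ {n0,n1,n2,n3,n4} = {n0,n1,n2}; idom=n2
  n7: preds {n4,n5,n6}: {n0,n1,n2,n3,n4} ∩ {n0,n1,n2,n3,n5} ∩ {n0,n1,n2,n6} = {n0,n1,n2}; idom=n2

DF derivation:
  join n1 pred n0: · stop@n0
  join n1 pred n8: n8→n6→n2→n1 stop@n0
  join n2 pred n1: · stop@n1
  join n2 pred n3: n3→n2 stop@n1
  join n6 pred n2: · stop@n2
  join n6 pred n4: n4→n3 stop@n2
  join n7 pred n4: n4→n3 stop@n2
  join n7 pred n5: n5→n3 stop@n2
  join n7 pred n6: n6 stop@n2
  DF(n0)=∅
  DF(n1)={n1}
  DF(n2)={n1,n2}
  DF(n3)={n2,n6,n7}
  DF(n4)={n6,n7}
  DF(n5)={n7}
  DF(n6)={n1,n7}
  DF(n7)=∅
  DF(n8)={n1}
  DF(n9)=∅

φ for i: defs {n0,n1,n3,n8,n9}
  DF⁺ = {n1,n2,n6,n7}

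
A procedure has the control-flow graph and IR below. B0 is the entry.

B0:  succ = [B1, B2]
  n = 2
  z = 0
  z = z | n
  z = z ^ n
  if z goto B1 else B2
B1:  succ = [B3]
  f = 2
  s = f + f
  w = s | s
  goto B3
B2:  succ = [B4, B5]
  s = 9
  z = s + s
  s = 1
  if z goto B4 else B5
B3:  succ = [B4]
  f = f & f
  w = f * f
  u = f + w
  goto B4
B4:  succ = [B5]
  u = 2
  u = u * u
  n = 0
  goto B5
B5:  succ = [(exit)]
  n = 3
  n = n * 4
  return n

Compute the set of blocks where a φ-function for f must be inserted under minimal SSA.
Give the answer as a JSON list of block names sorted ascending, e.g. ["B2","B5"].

idom tree: B1←B0 B2←B0 B3←B1 B4←B0 B5←B0
Dom∩ at merges:
  B4: preds {B2,B3}: {B0,B2} ∩ {B0,B1,B3} = {B0}; idom=B0
  B5: preds {B2,B4}: {B0,B2} ∩ {B0,B4} = {B0}; idom=B0

Frontier:
  join B4 pred B2: B2 stop@B0
  join B4 pred B3: B3→B1 stop@B0
  join B5 pred B2: B2 stop@B0
  join B5 pred B4: B4 stop@B0
  DF(B0)=∅
  DF(B1)={B4}
  DF(B2)={B4,B5}
  DF(B3)={B4}
  DF(B4)={B5}
  DF(B5)=∅

φ for f: defs {B1,B3}
  DF⁺ = {B4,B5}

Answer: ["B4", "B5"]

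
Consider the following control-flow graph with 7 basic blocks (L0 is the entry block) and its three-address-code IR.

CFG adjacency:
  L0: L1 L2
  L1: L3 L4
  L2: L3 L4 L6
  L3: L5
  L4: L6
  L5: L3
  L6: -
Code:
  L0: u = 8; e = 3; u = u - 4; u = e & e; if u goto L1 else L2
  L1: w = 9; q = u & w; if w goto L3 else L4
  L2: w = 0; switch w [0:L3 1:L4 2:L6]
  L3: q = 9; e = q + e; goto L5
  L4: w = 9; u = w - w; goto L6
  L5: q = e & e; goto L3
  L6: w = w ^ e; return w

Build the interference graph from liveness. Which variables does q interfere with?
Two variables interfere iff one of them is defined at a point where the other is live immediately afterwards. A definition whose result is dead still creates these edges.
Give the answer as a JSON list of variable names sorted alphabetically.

def/use:
  L0: {e,u} / ∅
  L1: {q,w} / {u}
  L2: {w} / ∅
  L3: {e,q} / {e}
  L4: {u,w} / ∅
  L5: {q} / {e}
  L6: {w} / {e,w}

Liveness:
  L0 li=∅ lo={e,u}
  L1 li={e,u} lo={e}
  L2 li={e} lo={e,w}
  L3 li={e} lo={e}
  L4 li={e} lo={e,w}
  L5 li={e} lo={e}
  L6 li={e,w} lo=∅

Interference:
  e↔{q,u,w}
  q↔{e,w}
  u↔{e,w}
  w↔{e,q,u}

N(q) = ["e", "w"]

Answer: ["e", "w"]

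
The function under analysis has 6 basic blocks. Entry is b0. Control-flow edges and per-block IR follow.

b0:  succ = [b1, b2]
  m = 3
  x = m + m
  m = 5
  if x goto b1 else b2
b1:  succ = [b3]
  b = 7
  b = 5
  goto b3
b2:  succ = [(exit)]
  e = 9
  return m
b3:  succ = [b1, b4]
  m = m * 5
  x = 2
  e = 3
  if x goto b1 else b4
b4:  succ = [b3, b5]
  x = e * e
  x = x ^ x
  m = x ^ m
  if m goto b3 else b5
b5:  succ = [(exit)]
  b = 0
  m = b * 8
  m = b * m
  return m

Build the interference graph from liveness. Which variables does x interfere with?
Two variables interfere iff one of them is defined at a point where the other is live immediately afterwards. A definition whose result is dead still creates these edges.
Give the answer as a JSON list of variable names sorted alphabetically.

Per-block:
  b0 def {m,x} use ∅
  b1 def {b} use ∅
  b2 def {e} use {m}
  b3 def {e,m,x} use {m}
  b4 def {m,x} use {e,m}
  b5 def {b,m} use ∅

Backward fixpoint:
  b0 li=∅ lo={m}
  b1 li={m} lo={m}
  b2 li={m} lo=∅
  b3 li={m} lo={e,m}
  b4 li={e,m} lo={m}
  b5 li=∅ lo=∅

Conflict graph:
  b — {m}
  e — {m,x}
  m — {b,e,x}
  x — {e,m}

N(x) = ["e", "m"]

Answer: ["e", "m"]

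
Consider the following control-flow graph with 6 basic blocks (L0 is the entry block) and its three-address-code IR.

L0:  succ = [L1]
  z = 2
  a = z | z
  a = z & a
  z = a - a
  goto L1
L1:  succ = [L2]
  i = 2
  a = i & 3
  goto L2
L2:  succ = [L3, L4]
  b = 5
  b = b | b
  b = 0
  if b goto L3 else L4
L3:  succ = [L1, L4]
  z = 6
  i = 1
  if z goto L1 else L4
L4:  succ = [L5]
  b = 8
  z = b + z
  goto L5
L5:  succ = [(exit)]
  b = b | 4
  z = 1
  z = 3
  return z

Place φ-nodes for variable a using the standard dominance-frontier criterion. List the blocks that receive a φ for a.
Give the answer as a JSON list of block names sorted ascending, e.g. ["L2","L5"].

idom tree: L1←L0 L2←L1 L3←L2 L4←L2 L5←L4
Dom at joins:
  L1: preds {L0,L3}: {L0} ∩ {L0,L1,L2,L3} = {L0}; idom=L0
  L4: preds {L2,L3}: {L0,L1,L2} ∩ {L0,L1,L2,L3} = {L0,L1,L2}; idom=L2

DF walk-up:
  L1←L0: walk · to L0
  L1←L3: walk L3→L2→L1 to L0
  L4←L2: walk · to L2
  L4←L3: walk L3 to L2
  L0 → ∅
  L1 → {L1}
  L2 → {L1}
  L3 → {L1,L4}
  L4 → ∅
  L5 → ∅

φ for a: defs {L0,L1}
  DF⁺ = {L1}

Answer: ["L1"]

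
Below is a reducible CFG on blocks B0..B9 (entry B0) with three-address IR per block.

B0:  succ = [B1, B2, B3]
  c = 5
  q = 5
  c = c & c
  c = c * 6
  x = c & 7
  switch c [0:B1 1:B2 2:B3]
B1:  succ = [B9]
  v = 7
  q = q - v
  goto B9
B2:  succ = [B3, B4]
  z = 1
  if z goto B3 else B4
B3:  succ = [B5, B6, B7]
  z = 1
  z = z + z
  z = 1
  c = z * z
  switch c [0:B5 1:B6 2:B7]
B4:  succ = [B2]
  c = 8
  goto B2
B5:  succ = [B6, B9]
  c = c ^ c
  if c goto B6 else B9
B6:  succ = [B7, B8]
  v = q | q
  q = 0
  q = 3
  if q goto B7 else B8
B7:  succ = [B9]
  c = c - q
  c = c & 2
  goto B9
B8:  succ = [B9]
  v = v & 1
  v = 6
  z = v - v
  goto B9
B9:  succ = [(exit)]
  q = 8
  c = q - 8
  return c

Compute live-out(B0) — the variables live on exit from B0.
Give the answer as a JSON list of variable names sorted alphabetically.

Per-block:
  B0: {c,q,x} / ∅
  B1: {q,v} / {q}
  B2: {z} / ∅
  B3: {c,z} / ∅
  B4: {c} / ∅
  B5: {c} / {c}
  B6: {q,v} / {q}
  B7: {c} / {c,q}
  B8: {v,z} / {v}
  B9: {c,q} / ∅

Live sets:
  B0: in=∅ out={q}
  B1: in={q} out=∅
  B2: in={q} out={q}
  B3: in={q} out={c,q}
  B4: in={q} out={q}
  B5: in={c,q} out={c,q}
  B6: in={c,q} out={c,q,v}
  B7: in={c,q} out=∅
  B8: in={v} out=∅
  B9: in=∅ out=∅

live-out(B0) = ["q"]

Answer: ["q"]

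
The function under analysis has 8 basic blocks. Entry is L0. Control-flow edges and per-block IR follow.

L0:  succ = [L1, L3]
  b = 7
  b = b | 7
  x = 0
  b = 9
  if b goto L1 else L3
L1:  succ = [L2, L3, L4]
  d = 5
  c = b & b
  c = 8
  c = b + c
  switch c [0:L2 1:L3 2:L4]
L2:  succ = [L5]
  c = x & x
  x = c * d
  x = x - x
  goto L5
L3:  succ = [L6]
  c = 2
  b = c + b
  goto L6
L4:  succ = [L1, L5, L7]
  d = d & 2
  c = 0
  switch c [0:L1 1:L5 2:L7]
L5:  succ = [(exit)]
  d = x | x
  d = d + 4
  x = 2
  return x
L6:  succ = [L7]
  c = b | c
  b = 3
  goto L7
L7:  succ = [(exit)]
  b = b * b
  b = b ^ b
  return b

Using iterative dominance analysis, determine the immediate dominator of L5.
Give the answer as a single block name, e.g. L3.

idom tree: L1←L0 L2←L1 L3←L0 L4←L1 L5←L1 L6←L3 L7←L0
Join-block Dom:
  L1: preds {L0,L4}: {L0} ∩ {L0,L1,L4} = {L0}; idom=L0
  L3: preds {L0,L1}: {L0} ∩ {L0,L1} = {L0}; idom=L0
  L5: preds {L2,L4}: {L0,L1,L2} ∩ {L0,L1,L4} = {L0,L1}; idom=L1
  L7: preds {L4,L6}: {L0,L1,L4} ∩ {L0,L3,L6} = {L0}; idom=L0

idom(L5) = L1

Answer: L1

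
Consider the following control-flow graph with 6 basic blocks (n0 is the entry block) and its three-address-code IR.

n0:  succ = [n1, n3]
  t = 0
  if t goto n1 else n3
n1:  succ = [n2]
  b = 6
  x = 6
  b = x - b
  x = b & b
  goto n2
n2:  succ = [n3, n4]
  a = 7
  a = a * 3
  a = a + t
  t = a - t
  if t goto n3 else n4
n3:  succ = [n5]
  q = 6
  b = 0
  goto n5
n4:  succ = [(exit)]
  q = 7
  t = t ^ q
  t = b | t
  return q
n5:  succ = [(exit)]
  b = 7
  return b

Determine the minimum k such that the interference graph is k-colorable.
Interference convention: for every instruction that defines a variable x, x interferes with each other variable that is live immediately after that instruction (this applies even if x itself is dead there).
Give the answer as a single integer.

Answer: 3

Derivation:
Per-block:
  n0: {t} / ∅
  n1: {b,x} / ∅
  n2: {a,t} / {t}
  n3: {b,q} / ∅
  n4: {q,t} / {b,t}
  n5: {b} / ∅

Backward fixpoint:
  n0 li=∅ lo={t}
  n1 li={t} lo={b,t}
  n2 li={b,t} lo={b,t}
  n3 li=∅ lo=∅
  n4 li={b,t} lo=∅
  n5 li=∅ lo=∅

Conflict graph:
  a↔{b,t}
  b↔{a,q,t,x}
  q↔{b,t}
  t↔{a,b,q,x}
  x↔{b,t}

Colouring:
  {a,b,t} pairwise interfere (3-clique) ⇒ χ ≥ 3
  3-colouring: R0={b}  R1={t}  R2={a,q,x}
  χ = 3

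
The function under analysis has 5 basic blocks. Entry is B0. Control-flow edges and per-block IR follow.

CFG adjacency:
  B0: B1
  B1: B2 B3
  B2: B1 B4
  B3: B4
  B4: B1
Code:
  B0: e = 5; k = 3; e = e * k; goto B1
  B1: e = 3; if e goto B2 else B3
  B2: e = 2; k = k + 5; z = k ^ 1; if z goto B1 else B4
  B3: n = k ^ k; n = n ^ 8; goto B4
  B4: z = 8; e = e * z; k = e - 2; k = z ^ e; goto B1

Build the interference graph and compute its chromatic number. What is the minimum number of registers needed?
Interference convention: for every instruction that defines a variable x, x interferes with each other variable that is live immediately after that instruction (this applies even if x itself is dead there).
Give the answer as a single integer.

def/use:
  B0: def={e,k} ue=∅
  B1: def={e} ue=∅
  B2: def={e,k,z} ue={k}
  B3: def={n} ue={k}
  B4: def={e,k,z} ue={e}

Backward fixpoint:
  B0 li=∅ lo={k}
  B1 li={k} lo={e,k}
  B2 li={k} lo={e,k}
  B3 li={e,k} lo={e}
  B4 li={e} lo={k}

Interference:
  e — {k,n,z}
  k — {e,z}
  n — {e}
  z — {e,k}

Chromatic number:
  {e,k,z} pairwise interfere (3-clique) ⇒ χ ≥ 3
  3-colouring: c0={e}  c1={k,n}  c2={z}
  χ = 3

Answer: 3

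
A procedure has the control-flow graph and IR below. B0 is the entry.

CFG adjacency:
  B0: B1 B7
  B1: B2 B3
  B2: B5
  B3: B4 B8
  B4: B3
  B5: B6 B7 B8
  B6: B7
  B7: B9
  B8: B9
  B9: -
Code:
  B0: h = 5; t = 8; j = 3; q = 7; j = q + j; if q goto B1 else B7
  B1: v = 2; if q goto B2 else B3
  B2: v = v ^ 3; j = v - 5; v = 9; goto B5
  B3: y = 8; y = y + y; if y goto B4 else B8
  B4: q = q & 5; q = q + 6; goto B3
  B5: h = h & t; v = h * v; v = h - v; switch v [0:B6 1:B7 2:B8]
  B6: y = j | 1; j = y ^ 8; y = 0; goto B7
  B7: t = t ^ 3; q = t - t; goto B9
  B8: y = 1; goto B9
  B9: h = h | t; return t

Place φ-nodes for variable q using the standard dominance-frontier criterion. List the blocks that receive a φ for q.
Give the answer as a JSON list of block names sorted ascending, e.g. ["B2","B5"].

Answer: ["B3", "B8", "B9"]

Analysis:
idom tree: B1←B0 B2←B1 B3←B1 B4←B3 B5←B2 B6←B5 B7←B0 B8←B1 B9←B0
Dom∩ at merges:
  B3: preds {B1,B4}: {B0,B1} ∩ {B0,B1,B3,B4} = {B0,B1}; idom=B1
  B7: preds {B0,B5,B6}: {B0} ∩ {B0,B1,B2,B5} ∩ {B0,B1,B2,B5,B6} = {B0}; idom=B0
  B8: preds {B3,B5}: {B0,B1,B3} ∩ {B0,B1,B2,B5} = {B0,B1}; idom=B1
  B9: preds {B7,B8}: {B0,B7} ∩ {B0,B1,B8} = {B0}; idom=B0

Frontier:
  B3←B1: walk · to B1
  B3←B4: walk B4→B3 to B1
  B7←B0: walk · to B0
  B7←B5: walk B5→B2→B1 to B0
  B7←B6: walk B6→B5→B2→B1 to B0
  B8←B3: walk B3 to B1
  B8←B5: walk B5→B2 to B1
  B9←B7: walk B7 to B0
  B9←B8: walk B8→B1 to B0
  B0 → ∅
  B1 → {B7,B9}
  B2 → {B7,B8}
  B3 → {B3,B8}
  B4 → {B3}
  B5 → {B7,B8}
  B6 → {B7}
  B7 → {B9}
  B8 → {B9}
  B9 → ∅

φ for q: defs {B0,B4,B7}
  DF⁺ = {B3,B8,B9}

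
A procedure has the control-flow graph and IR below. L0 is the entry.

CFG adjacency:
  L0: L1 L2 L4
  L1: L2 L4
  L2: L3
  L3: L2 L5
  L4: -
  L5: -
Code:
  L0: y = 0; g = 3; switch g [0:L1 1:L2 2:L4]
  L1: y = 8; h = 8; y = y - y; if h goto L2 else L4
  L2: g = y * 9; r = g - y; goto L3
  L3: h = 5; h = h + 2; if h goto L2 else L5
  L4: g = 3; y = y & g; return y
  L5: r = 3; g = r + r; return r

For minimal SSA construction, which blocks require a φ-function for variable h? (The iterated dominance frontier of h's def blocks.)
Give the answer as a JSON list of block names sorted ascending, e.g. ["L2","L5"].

idom tree: L1←L0 L2←L0 L3←L2 L4←L0 L5←L3
Dom at joins:
  L2: preds {L0,L1,L3}: {L0} ∩ {L0,L1} ∩ {L0,L2,L3} = {L0}; idom=L0
  L4: preds {L0,L1}: {L0} ∩ {L0,L1} = {L0}; idom=L0

DF walk-up:
  L2←L0: walk · to L0
  L2←L1: walk L1 to L0
  L2←L3: walk L3→L2 to L0
  L4←L0: walk · to L0
  L4←L1: walk L1 to L0
  DF(L0)=∅
  DF(L1)={L2,L4}
  DF(L2)={L2}
  DF(L3)={L2}
  DF(L4)=∅
  DF(L5)=∅

φ for h: defs {L1,L3}
  DF⁺ = {L2,L4}

Answer: ["L2", "L4"]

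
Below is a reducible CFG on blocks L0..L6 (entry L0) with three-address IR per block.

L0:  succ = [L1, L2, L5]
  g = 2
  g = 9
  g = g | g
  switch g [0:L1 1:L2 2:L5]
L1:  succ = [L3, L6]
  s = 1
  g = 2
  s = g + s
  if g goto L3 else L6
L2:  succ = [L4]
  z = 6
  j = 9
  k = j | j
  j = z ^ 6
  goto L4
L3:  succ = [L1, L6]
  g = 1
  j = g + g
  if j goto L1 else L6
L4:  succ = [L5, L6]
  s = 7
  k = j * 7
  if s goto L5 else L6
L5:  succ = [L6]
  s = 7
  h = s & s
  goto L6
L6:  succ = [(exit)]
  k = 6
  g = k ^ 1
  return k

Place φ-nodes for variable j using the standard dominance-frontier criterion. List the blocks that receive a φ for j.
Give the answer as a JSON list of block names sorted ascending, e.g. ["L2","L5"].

Answer: ["L1", "L5", "L6"]

Analysis:
idom tree: L1←L0 L2←L0 L3←L1 L4←L2 L5←L0 L6←L0
Dom at joins:
  L1: preds {L0,L3}: {L0} ∩ {L0,L1,L3} = {L0}; idom=L0
  L5: preds {L0,L4}: {L0} ∩ {L0,L2,L4} = {L0}; idom=L0
  L6: preds {L1,L3,L4,L5}: {L0,L1} ∩ {L0,L1,L3} ∩ {L0,L2,L4} ∩ {L0,L5} = {L0}; idom=L0

Frontier:
  L1←L0: walk · to L0
  L1←L3: walk L3→L1 to L0
  L5←L0: walk · to L0
  L5←L4: walk L4→L2 to L0
  L6←L1: walk L1 to L0
  L6←L3: walk L3→L1 to L0
  L6←L4: walk L4→L2 to L0
  L6←L5: walk L5 to L0
  L0: DF=∅
  L1: DF={L1,L6}
  L2: DF={L5,L6}
  L3: DF={L1,L6}
  L4: DF={L5,L6}
  L5: DF={L6}
  L6: DF=∅

φ for j: defs {L2,L3}
  DF⁺ = {L1,L5,L6}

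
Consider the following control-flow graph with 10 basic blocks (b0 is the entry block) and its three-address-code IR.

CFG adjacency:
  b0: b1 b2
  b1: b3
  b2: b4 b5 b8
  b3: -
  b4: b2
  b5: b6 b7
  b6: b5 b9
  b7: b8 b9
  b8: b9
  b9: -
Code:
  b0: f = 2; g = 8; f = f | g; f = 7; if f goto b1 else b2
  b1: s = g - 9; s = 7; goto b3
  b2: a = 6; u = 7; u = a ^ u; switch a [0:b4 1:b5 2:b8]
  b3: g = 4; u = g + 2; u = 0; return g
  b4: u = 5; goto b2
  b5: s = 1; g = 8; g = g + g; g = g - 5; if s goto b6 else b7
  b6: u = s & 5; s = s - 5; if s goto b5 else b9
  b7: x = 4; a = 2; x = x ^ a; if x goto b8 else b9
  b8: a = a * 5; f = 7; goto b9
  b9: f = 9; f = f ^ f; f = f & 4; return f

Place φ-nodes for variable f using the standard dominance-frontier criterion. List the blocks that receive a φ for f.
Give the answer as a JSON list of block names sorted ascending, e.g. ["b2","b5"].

Answer: ["b9"]

Working:
idom tree: b1←b0 b2←b0 b3←b1 b4←b2 b5←b2 b6←b5 b7←b5 b8←b2 b9←b2
Dom∩ at merges:
  b2: preds {b0,b4}: {b0} ∩ {b0,b2,b4} = {b0}; idom=b0
  b5: preds {b2,b6}: {b0,b2} ∩ {b0,b2,b5,b6} = {b0,b2}; idom=b2
  b8: preds {b2,b7}: {b0,b2} ∩ {b0,b2,b5,b7} = {b0,b2}; idom=b2
  b9: preds {b6,b7,b8}: {b0,b2,b5,b6} ∩ {b0,b2,b5,b7} ∩ {b0,b2,b8} = {b0,b2}; idom=b2

DF derivation:
  join b2 pred b0: · stop@b0
  join b2 pred b4: b4→b2 stop@b0
  join b5 pred b2: · stop@b2
  join b5 pred b6: b6→b5 stop@b2
  join b8 pred b2: · stop@b2
  join b8 pred b7: b7→b5 stop@b2
  join b9 pred b6: b6→b5 stop@b2
  join b9 pred b7: b7→b5 stop@b2
  join b9 pred b8: b8 stop@b2
  b0: DF=∅
  b1: DF=∅
  b2: DF={b2}
  b3: DF=∅
  b4: DF={b2}
  b5: DF={b5,b8,b9}
  b6: DF={b5,b9}
  b7: DF={b8,b9}
  b8: DF={b9}
  b9: DF=∅

φ for f: defs {b0,b8,b9}
  DF⁺ = {b9}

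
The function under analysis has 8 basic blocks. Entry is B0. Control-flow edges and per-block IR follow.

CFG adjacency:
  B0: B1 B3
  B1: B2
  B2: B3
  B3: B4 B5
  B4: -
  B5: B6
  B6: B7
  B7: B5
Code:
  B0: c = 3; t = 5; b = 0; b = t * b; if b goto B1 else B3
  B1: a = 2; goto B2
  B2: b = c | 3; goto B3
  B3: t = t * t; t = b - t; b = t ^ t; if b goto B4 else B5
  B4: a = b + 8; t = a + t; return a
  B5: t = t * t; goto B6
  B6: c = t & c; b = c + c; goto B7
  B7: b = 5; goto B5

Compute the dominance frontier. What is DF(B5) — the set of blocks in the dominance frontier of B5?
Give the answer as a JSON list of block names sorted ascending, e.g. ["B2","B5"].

idom tree: B1←B0 B2←B1 B3←B0 B4←B3 B5←B3 B6←B5 B7←B6
Dom∩ at merges:
  B3: preds {B0,B2}: {B0} ∩ {B0,B1,B2} = {B0}; idom=B0
  B5: preds {B3,B7}: {B0,B3} ∩ {B0,B3,B5,B6,B7} = {B0,B3}; idom=B3

DF derivation:
  B3←B0: walk · to B0
  B3←B2: walk B2→B1 to B0
  B5←B3: walk · to B3
  B5←B7: walk B7→B6→B5 to B3
  B0: DF=∅
  B1: DF={B3}
  B2: DF={B3}
  B3: DF=∅
  B4: DF=∅
  B5: DF={B5}
  B6: DF={B5}
  B7: DF={B5}

DF(B5) = ["B5"]

Answer: ["B5"]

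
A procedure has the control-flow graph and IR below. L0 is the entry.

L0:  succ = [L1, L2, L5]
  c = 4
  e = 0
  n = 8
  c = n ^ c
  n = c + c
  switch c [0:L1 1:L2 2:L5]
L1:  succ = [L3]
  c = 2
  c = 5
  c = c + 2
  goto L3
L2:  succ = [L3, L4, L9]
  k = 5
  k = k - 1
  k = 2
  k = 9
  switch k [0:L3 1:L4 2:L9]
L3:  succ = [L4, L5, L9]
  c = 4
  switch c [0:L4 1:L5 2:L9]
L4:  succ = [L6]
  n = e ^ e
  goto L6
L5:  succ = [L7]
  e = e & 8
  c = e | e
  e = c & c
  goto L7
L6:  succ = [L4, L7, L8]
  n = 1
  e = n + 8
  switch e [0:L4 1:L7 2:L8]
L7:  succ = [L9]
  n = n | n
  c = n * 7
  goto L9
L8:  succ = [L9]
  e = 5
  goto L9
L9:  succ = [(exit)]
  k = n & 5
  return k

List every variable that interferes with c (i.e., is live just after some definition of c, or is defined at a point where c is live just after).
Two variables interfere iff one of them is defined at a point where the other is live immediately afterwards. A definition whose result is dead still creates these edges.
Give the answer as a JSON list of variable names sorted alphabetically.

Block summaries:
  L0 def {c,e,n} use ∅
  L1 def {c} use ∅
  L2 def {k} use ∅
  L3 def {c} use ∅
  L4 def {n} use {e}
  L5 def {c,e} use {e}
  L6 def {e,n} use ∅
  L7 def {c,n} use {n}
  L8 def {e} use ∅
  L9 def {k} use {n}

Backward fixpoint:
  L0 li=∅ lo={e,n}
  L1 li={e,n} lo={e,n}
  L2 li={e,n} lo={e,n}
  L3 li={e,n} lo={e,n}
  L4 li={e} lo=∅
  L5 li={e,n} lo={n}
  L6 li=∅ lo={e,n}
  L7 li={n} lo={n}
  L8 li={n} lo={n}
  L9 li={n} lo=∅

Interference:
  c↔{e,n}
  e↔{c,k,n}
  k↔{e,n}
  n↔{c,e,k}

N(c) = ["e", "n"]

Answer: ["e", "n"]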